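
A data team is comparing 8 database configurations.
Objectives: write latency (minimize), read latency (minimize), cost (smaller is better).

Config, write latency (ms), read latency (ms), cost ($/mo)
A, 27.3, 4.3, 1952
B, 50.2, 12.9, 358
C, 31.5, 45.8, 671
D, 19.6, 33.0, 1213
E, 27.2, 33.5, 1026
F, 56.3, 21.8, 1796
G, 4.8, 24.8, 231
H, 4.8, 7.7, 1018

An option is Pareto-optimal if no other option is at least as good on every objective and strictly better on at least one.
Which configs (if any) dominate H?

A: worse on write latency (27.3 vs 4.8).
B: worse on write latency (50.2 vs 4.8).
C: worse on write latency (31.5 vs 4.8).
D: worse on write latency (19.6 vs 4.8).
E: worse on write latency (27.2 vs 4.8).
F: worse on write latency (56.3 vs 4.8).
G: worse on read latency (24.8 vs 7.7).
No option dominates H.

none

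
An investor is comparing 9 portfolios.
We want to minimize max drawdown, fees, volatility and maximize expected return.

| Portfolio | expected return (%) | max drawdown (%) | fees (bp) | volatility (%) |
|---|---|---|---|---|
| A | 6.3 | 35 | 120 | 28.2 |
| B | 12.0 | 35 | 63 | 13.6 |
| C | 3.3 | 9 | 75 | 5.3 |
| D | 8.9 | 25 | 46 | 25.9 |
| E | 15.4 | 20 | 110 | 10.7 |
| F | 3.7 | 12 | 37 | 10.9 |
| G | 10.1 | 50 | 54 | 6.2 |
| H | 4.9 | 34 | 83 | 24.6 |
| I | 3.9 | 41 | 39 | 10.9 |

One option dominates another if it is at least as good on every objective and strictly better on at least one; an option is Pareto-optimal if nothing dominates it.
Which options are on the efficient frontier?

A: dominated by B (expected return 12.0≥6.3, max drawdown 35≤35, fees 63≤120, volatility 13.6≤28.2).
B: not dominated.
C: not dominated (best max drawdown).
D: not dominated.
E: not dominated (best expected return).
F: not dominated (best fees).
G: not dominated.
H: not dominated.
I: not dominated.

B, C, D, E, F, G, H, I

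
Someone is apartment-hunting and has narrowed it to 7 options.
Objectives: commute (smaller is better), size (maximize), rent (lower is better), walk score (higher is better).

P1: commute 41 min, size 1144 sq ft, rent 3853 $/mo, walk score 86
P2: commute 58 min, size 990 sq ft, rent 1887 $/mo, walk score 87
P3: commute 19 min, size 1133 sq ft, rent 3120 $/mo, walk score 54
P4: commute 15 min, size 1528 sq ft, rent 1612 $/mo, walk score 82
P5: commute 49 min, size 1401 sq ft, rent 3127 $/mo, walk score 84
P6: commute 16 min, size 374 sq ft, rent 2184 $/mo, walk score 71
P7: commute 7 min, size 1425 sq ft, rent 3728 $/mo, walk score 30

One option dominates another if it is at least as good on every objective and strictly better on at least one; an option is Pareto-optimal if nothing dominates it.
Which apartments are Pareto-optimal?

P1, P2, P4, P5, P7

P1: not dominated.
P2: not dominated (best walk score).
P3: dominated by P4 (commute 15≤19, size 1528≥1133, rent 1612≤3120, walk score 82≥54).
P4: not dominated (best size).
P5: not dominated.
P6: dominated by P4 (commute 15≤16, size 1528≥374, rent 1612≤2184, walk score 82≥71).
P7: not dominated (best commute).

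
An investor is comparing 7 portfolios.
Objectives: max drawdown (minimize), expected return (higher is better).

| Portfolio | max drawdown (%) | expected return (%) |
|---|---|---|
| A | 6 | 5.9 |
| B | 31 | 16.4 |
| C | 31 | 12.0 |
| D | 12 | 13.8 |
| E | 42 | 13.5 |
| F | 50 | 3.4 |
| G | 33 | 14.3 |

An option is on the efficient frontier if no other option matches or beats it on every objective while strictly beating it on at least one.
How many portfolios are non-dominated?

A: not dominated (best max drawdown).
B: not dominated (best expected return).
C: dominated by B (max drawdown 31≤31, expected return 16.4≥12.0).
D: not dominated.
E: dominated by B (max drawdown 31≤42, expected return 16.4≥13.5).
F: dominated by A (max drawdown 6≤50, expected return 5.9≥3.4).
G: dominated by B (max drawdown 31≤33, expected return 16.4≥14.3).
Pareto-optimal: A, B, D → 3.

3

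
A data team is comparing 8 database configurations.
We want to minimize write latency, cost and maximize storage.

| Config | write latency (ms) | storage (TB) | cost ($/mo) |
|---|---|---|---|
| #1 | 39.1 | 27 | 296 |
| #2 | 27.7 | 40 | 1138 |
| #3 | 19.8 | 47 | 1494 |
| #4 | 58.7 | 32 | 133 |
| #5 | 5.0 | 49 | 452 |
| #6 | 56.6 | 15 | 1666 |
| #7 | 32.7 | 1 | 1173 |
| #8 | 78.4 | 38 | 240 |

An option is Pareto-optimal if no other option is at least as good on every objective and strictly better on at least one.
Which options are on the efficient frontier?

#1: not dominated.
#2: dominated by #5 (write latency 5.0≤27.7, storage 49≥40, cost 452≤1138).
#3: dominated by #5 (write latency 5.0≤19.8, storage 49≥47, cost 452≤1494).
#4: not dominated (best cost).
#5: not dominated (best write latency).
#6: dominated by #1 (write latency 39.1≤56.6, storage 27≥15, cost 296≤1666).
#7: dominated by #2 (write latency 27.7≤32.7, storage 40≥1, cost 1138≤1173).
#8: not dominated.

#1, #4, #5, #8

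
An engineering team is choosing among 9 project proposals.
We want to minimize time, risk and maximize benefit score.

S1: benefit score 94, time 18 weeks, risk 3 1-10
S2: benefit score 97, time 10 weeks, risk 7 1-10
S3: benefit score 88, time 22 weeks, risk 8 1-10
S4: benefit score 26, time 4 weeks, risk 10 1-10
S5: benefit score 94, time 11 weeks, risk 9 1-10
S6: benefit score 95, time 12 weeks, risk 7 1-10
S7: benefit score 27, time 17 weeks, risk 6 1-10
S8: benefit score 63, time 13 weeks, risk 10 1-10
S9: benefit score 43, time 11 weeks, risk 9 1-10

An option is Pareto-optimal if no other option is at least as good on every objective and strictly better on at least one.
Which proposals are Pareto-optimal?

S1: not dominated (best risk).
S2: not dominated (best benefit score).
S3: dominated by S1 (benefit score 94≥88, time 18≤22, risk 3≤8).
S4: not dominated (best time).
S5: dominated by S2 (benefit score 97≥94, time 10≤11, risk 7≤9).
S6: dominated by S2 (benefit score 97≥95, time 10≤12, risk 7≤7).
S7: not dominated.
S8: dominated by S2 (benefit score 97≥63, time 10≤13, risk 7≤10).
S9: dominated by S2 (benefit score 97≥43, time 10≤11, risk 7≤9).

S1, S2, S4, S7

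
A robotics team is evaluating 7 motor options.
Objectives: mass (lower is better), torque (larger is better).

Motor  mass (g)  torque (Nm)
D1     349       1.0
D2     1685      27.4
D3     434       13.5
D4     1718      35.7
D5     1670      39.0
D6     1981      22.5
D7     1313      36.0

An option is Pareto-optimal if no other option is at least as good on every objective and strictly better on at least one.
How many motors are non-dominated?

D1: not dominated (best mass).
D2: dominated by D5 (mass 1670≤1685, torque 39.0≥27.4).
D3: not dominated.
D4: dominated by D5 (mass 1670≤1718, torque 39.0≥35.7).
D5: not dominated (best torque).
D6: dominated by D2 (mass 1685≤1981, torque 27.4≥22.5).
D7: not dominated.
Pareto-optimal: D1, D3, D5, D7 → 4.

4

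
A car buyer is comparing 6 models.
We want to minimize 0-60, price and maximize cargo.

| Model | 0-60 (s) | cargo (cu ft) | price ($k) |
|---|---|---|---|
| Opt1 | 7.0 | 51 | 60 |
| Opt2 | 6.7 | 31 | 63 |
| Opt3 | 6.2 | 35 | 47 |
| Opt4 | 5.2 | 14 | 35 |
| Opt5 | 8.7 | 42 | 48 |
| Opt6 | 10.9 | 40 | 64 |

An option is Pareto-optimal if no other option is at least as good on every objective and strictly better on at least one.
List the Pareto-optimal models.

Opt1: not dominated (best cargo).
Opt2: dominated by Opt3 (0-60 6.2≤6.7, cargo 35≥31, price 47≤63).
Opt3: not dominated.
Opt4: not dominated (best 0-60).
Opt5: not dominated.
Opt6: dominated by Opt1 (0-60 7.0≤10.9, cargo 51≥40, price 60≤64).

Opt1, Opt3, Opt4, Opt5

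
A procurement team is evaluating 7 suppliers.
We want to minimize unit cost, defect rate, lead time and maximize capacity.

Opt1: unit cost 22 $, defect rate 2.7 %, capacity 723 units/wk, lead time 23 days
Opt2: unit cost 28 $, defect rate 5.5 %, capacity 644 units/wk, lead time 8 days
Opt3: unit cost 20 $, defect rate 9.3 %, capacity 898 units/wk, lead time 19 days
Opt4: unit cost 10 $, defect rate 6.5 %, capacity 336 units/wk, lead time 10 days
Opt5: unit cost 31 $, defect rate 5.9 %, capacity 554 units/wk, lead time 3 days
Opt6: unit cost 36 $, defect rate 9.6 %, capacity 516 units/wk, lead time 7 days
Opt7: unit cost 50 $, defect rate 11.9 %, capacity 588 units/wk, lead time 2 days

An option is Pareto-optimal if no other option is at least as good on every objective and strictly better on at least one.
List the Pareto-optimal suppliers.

Opt1: not dominated (best defect rate).
Opt2: not dominated.
Opt3: not dominated (best capacity).
Opt4: not dominated (best unit cost).
Opt5: not dominated.
Opt6: dominated by Opt5 (unit cost 31≤36, defect rate 5.9≤9.6, capacity 554≥516, lead time 3≤7).
Opt7: not dominated (best lead time).

Opt1, Opt2, Opt3, Opt4, Opt5, Opt7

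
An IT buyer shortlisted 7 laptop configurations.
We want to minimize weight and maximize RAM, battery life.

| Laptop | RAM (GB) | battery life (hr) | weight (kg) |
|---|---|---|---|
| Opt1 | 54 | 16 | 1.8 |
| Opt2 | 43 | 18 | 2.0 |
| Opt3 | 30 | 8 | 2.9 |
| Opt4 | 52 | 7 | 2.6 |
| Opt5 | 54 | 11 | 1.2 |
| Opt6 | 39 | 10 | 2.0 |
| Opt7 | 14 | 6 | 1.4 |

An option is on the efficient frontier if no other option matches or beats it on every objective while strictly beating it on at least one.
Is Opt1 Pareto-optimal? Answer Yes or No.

Opt2: worse on RAM (43 vs 54).
Opt3: worse on RAM (30 vs 54).
Opt4: worse on RAM (52 vs 54).
Opt5: worse on battery life (11 vs 16).
Opt6: worse on RAM (39 vs 54).
Opt7: worse on RAM (14 vs 54).
No option is at least as good as Opt1 on every objective and strictly better on one.

Yes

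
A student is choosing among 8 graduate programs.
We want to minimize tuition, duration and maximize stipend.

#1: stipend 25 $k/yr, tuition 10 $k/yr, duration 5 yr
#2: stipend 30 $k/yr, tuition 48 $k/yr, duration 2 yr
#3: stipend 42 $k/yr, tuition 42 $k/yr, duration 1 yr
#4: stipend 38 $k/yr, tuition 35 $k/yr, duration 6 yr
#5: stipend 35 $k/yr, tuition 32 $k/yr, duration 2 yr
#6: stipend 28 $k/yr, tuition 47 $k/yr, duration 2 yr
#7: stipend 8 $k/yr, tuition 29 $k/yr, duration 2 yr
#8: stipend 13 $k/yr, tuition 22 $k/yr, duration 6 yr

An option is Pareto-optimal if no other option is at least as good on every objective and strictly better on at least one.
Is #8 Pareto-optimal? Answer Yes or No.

#1 vs #8: stipend 25≥13, tuition 10≤22, duration 5≤6 — #1 is at least as good on every objective and strictly better on at least one, so #1 dominates #8.

No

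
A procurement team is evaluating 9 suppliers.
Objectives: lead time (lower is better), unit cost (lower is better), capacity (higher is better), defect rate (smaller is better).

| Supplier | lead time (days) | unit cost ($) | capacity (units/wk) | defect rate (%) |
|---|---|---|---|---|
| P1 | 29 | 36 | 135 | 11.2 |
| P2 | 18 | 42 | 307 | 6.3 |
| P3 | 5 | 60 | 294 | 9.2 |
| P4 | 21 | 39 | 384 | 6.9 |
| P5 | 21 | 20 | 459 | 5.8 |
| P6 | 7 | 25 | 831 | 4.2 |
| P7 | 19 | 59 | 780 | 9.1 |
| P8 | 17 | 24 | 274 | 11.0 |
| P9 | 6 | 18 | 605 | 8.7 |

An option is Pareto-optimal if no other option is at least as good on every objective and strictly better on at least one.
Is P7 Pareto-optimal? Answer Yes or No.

No

P6 vs P7: lead time 7≤19, unit cost 25≤59, capacity 831≥780, defect rate 4.2≤9.1 — P6 is at least as good on every objective and strictly better on at least one, so P6 dominates P7.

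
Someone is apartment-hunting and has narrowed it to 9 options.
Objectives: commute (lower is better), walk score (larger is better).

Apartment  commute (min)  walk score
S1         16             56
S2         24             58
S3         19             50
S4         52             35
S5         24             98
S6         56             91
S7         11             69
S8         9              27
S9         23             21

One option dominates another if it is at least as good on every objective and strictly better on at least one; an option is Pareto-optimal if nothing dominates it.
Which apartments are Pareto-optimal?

S5, S7, S8

S1: dominated by S7 (commute 11≤16, walk score 69≥56).
S2: dominated by S5 (commute 24≤24, walk score 98≥58).
S3: dominated by S1 (commute 16≤19, walk score 56≥50).
S4: dominated by S1 (commute 16≤52, walk score 56≥35).
S5: not dominated (best walk score).
S6: dominated by S5 (commute 24≤56, walk score 98≥91).
S7: not dominated.
S8: not dominated (best commute).
S9: dominated by S1 (commute 16≤23, walk score 56≥21).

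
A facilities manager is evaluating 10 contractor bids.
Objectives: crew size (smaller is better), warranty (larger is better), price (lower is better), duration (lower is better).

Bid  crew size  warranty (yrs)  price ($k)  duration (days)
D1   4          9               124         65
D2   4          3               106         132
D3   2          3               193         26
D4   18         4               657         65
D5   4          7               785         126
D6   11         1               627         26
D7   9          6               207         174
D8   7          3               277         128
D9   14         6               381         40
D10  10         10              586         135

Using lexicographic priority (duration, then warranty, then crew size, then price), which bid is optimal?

First minimize duration: best is 26, kept {D3, D6}.
Then maximize warranty: best is 3, kept {D3}.

D3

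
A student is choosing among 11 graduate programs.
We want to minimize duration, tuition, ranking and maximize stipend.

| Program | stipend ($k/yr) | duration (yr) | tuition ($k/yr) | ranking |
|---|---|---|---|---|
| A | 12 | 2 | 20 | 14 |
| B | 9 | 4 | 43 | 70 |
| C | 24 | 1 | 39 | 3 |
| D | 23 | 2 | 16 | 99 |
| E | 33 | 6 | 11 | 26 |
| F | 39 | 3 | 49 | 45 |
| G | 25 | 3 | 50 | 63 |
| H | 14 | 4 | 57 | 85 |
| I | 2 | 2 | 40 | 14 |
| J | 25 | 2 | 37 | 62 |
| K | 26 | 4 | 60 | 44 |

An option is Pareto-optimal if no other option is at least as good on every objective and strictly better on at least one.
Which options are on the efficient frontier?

A, C, D, E, F, J, K

A: not dominated.
B: dominated by A (stipend 12≥9, duration 2≤4, tuition 20≤43, ranking 14≤70).
C: not dominated (best duration).
D: not dominated.
E: not dominated (best tuition).
F: not dominated (best stipend).
G: dominated by F (stipend 39≥25, duration 3≤3, tuition 49≤50, ranking 45≤63).
H: dominated by C (stipend 24≥14, duration 1≤4, tuition 39≤57, ranking 3≤85).
I: dominated by A (stipend 12≥2, duration 2≤2, tuition 20≤40, ranking 14≤14).
J: not dominated.
K: not dominated.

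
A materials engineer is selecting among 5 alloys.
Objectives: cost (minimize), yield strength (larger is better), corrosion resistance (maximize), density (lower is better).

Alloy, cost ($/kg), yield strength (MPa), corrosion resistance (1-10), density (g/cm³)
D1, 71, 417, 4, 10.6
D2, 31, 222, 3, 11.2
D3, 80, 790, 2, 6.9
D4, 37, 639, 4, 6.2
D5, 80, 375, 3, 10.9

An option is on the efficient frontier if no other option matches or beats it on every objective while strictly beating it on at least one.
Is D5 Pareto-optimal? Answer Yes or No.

No

D1 vs D5: cost 71≤80, yield strength 417≥375, corrosion resistance 4≥3, density 10.6≤10.9 — D1 is at least as good on every objective and strictly better on at least one, so D1 dominates D5.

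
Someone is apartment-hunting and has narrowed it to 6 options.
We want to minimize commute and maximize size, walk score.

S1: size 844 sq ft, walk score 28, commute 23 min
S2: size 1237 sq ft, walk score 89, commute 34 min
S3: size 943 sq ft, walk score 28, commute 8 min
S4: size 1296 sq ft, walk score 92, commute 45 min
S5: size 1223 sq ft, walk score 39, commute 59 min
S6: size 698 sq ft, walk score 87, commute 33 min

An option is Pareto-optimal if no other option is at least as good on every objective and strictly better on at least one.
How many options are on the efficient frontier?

S1: dominated by S3 (size 943≥844, walk score 28≥28, commute 8≤23).
S2: not dominated.
S3: not dominated (best commute).
S4: not dominated (best size).
S5: dominated by S2 (size 1237≥1223, walk score 89≥39, commute 34≤59).
S6: not dominated.
Pareto-optimal: S2, S3, S4, S6 → 4.

4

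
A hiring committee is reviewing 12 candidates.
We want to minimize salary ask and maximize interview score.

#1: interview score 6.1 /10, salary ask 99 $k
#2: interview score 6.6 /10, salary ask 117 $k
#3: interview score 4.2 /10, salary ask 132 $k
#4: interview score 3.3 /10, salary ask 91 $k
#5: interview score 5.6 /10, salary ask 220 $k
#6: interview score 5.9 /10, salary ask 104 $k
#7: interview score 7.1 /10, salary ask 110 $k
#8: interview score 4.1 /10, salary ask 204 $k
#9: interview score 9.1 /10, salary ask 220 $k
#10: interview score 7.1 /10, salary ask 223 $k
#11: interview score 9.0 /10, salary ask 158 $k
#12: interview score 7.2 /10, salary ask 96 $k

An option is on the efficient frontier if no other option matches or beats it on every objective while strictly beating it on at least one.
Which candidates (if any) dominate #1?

#12: interview score 7.2≥6.1, salary ask 96≤99 — dominates #1.
Others (#2, #3, #4, #5, #6, #7, #8, #9, #10, #11) are each worse than #1 on at least one objective.

#12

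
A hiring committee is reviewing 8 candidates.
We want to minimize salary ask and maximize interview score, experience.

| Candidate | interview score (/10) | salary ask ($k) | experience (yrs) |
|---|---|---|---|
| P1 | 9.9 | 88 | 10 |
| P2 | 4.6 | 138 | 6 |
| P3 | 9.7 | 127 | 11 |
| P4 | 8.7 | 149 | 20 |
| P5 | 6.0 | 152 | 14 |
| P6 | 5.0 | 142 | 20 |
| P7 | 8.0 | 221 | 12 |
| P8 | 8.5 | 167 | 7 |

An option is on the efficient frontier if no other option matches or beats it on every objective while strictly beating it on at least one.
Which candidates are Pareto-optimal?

P1: not dominated (best interview score).
P2: dominated by P1 (interview score 9.9≥4.6, salary ask 88≤138, experience 10≥6).
P3: not dominated.
P4: not dominated.
P5: dominated by P4 (interview score 8.7≥6.0, salary ask 149≤152, experience 20≥14).
P6: not dominated.
P7: dominated by P4 (interview score 8.7≥8.0, salary ask 149≤221, experience 20≥12).
P8: dominated by P1 (interview score 9.9≥8.5, salary ask 88≤167, experience 10≥7).

P1, P3, P4, P6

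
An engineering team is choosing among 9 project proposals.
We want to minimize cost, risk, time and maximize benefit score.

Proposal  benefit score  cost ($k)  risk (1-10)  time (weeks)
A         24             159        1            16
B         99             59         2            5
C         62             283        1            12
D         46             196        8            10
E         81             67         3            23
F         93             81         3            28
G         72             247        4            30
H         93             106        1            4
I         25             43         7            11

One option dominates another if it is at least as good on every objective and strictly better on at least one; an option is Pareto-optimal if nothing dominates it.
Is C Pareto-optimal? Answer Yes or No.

H vs C: benefit score 93≥62, cost 106≤283, risk 1≤1, time 4≤12 — H is at least as good on every objective and strictly better on at least one, so H dominates C.

No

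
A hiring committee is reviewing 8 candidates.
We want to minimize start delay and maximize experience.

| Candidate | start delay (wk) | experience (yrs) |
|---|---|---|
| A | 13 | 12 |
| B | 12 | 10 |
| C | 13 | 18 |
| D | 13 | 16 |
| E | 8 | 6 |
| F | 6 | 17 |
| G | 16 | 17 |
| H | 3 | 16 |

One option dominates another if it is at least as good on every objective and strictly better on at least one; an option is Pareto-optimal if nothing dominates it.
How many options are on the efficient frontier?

A: dominated by C (start delay 13≤13, experience 18≥12).
B: dominated by F (start delay 6≤12, experience 17≥10).
C: not dominated (best experience).
D: dominated by C (start delay 13≤13, experience 18≥16).
E: dominated by F (start delay 6≤8, experience 17≥6).
F: not dominated.
G: dominated by C (start delay 13≤16, experience 18≥17).
H: not dominated (best start delay).
Pareto-optimal: C, F, H → 3.

3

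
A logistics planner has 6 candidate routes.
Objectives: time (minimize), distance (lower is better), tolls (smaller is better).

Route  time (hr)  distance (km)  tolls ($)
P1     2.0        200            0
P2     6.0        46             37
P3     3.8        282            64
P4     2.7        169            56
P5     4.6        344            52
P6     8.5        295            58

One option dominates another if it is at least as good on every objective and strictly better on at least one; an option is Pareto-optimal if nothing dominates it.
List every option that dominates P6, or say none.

P1, P2, P4

P1: time 2.0≤8.5, distance 200≤295, tolls 0≤58 — dominates P6.
P2: time 6.0≤8.5, distance 46≤295, tolls 37≤58 — dominates P6.
P4: time 2.7≤8.5, distance 169≤295, tolls 56≤58 — dominates P6.
Others (P3, P5) are each worse than P6 on at least one objective.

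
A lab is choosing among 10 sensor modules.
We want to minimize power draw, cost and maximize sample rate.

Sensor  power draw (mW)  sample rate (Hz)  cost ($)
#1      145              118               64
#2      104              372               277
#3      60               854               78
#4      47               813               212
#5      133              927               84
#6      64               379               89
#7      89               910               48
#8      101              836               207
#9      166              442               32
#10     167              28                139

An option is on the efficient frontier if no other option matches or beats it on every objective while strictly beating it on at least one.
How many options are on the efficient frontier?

#1: dominated by #7 (power draw 89≤145, sample rate 910≥118, cost 48≤64).
#2: dominated by #3 (power draw 60≤104, sample rate 854≥372, cost 78≤277).
#3: not dominated.
#4: not dominated (best power draw).
#5: not dominated (best sample rate).
#6: dominated by #3 (power draw 60≤64, sample rate 854≥379, cost 78≤89).
#7: not dominated.
#8: dominated by #3 (power draw 60≤101, sample rate 854≥836, cost 78≤207).
#9: not dominated (best cost).
#10: dominated by #1 (power draw 145≤167, sample rate 118≥28, cost 64≤139).
Pareto-optimal: #3, #4, #5, #7, #9 → 5.

5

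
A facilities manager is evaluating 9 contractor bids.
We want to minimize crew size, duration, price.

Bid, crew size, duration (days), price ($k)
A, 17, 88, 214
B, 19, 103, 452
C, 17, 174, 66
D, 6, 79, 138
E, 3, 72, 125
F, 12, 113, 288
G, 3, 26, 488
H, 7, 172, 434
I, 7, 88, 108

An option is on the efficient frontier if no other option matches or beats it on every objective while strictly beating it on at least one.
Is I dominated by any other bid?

A: worse on crew size (17 vs 7).
B: worse on crew size (19 vs 7).
C: worse on crew size (17 vs 7).
D: worse on price (138 vs 108).
E: worse on price (125 vs 108).
F: worse on crew size (12 vs 7).
G: worse on price (488 vs 108).
H: worse on duration (172 vs 88).
No option is at least as good as I on every objective and strictly better on one.

No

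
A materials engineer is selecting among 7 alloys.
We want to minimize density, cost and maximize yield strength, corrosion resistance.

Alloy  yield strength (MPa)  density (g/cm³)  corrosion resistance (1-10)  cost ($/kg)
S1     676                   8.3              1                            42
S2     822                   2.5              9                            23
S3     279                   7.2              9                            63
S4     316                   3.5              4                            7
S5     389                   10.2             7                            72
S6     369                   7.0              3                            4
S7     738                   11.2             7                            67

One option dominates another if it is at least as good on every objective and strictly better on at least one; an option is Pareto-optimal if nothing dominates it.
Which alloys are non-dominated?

S2, S4, S6

S1: dominated by S2 (yield strength 822≥676, density 2.5≤8.3, corrosion resistance 9≥1, cost 23≤42).
S2: not dominated (best yield strength).
S3: dominated by S2 (yield strength 822≥279, density 2.5≤7.2, corrosion resistance 9≥9, cost 23≤63).
S4: not dominated.
S5: dominated by S2 (yield strength 822≥389, density 2.5≤10.2, corrosion resistance 9≥7, cost 23≤72).
S6: not dominated (best cost).
S7: dominated by S2 (yield strength 822≥738, density 2.5≤11.2, corrosion resistance 9≥7, cost 23≤67).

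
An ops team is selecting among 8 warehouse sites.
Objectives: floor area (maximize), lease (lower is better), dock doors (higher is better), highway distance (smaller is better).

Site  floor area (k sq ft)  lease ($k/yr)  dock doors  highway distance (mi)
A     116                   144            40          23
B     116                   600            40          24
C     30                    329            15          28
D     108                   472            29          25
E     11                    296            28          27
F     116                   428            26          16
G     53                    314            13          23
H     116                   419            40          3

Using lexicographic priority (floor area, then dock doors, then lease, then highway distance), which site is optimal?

First maximize floor area: best is 116, kept {A, B, F, H}.
Then maximize dock doors: best is 40, kept {A, B, H}.
Then minimize lease: best is 144, kept {A}.

A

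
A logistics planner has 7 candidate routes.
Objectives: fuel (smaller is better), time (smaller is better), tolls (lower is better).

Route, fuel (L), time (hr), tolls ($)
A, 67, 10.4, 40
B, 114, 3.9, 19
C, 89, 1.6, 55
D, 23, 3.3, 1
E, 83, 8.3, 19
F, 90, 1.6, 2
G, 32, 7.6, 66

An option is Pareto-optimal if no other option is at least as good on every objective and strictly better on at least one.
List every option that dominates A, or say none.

D

D: fuel 23≤67, time 3.3≤10.4, tolls 1≤40 — dominates A.
Others (B, C, E, F, G) are each worse than A on at least one objective.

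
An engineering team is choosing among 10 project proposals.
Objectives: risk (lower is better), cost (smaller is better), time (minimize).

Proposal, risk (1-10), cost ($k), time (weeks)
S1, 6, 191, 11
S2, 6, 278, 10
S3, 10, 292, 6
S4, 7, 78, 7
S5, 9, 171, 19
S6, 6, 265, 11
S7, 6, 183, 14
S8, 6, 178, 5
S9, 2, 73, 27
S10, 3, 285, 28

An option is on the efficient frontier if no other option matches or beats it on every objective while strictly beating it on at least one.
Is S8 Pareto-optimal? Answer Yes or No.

S1: worse on cost (191 vs 178).
S2: worse on cost (278 vs 178).
S3: worse on risk (10 vs 6).
S4: worse on risk (7 vs 6).
S5: worse on risk (9 vs 6).
S6: worse on cost (265 vs 178).
S7: worse on cost (183 vs 178).
S9: worse on time (27 vs 5).
S10: worse on cost (285 vs 178).
No option is at least as good as S8 on every objective and strictly better on one.

Yes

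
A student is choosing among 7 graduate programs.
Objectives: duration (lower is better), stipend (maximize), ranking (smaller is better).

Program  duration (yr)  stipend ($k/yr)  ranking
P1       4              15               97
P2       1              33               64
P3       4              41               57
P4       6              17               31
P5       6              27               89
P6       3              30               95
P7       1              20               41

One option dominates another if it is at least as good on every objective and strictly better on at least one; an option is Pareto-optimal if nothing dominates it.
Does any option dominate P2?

P1: worse on duration (4 vs 1).
P3: worse on duration (4 vs 1).
P4: worse on duration (6 vs 1).
P5: worse on duration (6 vs 1).
P6: worse on duration (3 vs 1).
P7: worse on stipend (20 vs 33).
No option is at least as good as P2 on every objective and strictly better on one.

No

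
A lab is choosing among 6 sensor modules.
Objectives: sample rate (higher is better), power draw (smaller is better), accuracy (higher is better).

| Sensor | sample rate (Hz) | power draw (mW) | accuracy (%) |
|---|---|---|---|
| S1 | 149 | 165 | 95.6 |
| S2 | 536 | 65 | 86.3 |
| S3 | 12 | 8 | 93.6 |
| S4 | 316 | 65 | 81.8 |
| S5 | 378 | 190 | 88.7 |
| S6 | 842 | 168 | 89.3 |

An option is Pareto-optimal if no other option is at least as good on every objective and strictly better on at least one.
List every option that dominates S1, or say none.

none

S2: worse on accuracy (86.3 vs 95.6).
S3: worse on sample rate (12 vs 149).
S4: worse on accuracy (81.8 vs 95.6).
S5: worse on power draw (190 vs 165).
S6: worse on power draw (168 vs 165).
No option dominates S1.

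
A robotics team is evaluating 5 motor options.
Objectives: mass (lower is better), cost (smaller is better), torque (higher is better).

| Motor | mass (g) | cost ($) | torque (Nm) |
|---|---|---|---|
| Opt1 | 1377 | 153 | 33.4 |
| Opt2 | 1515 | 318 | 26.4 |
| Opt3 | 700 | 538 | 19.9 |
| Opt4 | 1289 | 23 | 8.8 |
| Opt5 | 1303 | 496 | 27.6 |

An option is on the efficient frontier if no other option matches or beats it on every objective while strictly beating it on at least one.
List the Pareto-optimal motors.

Opt1: not dominated (best torque).
Opt2: dominated by Opt1 (mass 1377≤1515, cost 153≤318, torque 33.4≥26.4).
Opt3: not dominated (best mass).
Opt4: not dominated (best cost).
Opt5: not dominated.

Opt1, Opt3, Opt4, Opt5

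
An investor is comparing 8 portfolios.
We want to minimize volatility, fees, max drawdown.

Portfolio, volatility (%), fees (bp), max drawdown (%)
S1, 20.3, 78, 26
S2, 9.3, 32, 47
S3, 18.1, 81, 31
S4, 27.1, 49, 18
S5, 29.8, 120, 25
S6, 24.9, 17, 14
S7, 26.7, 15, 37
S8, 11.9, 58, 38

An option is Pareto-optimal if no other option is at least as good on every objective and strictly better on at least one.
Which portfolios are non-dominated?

S1, S2, S3, S6, S7, S8

S1: not dominated.
S2: not dominated (best volatility).
S3: not dominated.
S4: dominated by S6 (volatility 24.9≤27.1, fees 17≤49, max drawdown 14≤18).
S5: dominated by S4 (volatility 27.1≤29.8, fees 49≤120, max drawdown 18≤25).
S6: not dominated (best max drawdown).
S7: not dominated (best fees).
S8: not dominated.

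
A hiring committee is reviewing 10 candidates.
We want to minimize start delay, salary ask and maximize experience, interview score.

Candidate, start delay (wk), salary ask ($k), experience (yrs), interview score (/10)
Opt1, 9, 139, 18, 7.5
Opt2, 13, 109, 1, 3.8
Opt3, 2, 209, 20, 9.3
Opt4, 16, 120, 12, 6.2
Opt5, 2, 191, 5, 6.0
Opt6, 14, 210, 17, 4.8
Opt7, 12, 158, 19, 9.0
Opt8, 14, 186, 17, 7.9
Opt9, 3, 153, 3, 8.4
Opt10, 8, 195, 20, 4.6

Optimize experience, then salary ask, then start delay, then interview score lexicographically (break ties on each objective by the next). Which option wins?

First maximize experience: best is 20, kept {Opt3, Opt10}.
Then minimize salary ask: best is 195, kept {Opt10}.

Opt10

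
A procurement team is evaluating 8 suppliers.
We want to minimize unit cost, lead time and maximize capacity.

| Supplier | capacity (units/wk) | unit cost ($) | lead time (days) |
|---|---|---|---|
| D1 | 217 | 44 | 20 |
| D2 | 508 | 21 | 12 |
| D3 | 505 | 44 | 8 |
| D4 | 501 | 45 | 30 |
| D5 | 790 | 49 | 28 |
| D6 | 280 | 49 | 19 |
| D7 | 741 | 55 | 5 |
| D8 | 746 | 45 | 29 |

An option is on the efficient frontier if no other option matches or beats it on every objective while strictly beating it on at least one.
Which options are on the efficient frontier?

D2, D3, D5, D7, D8

D1: dominated by D2 (capacity 508≥217, unit cost 21≤44, lead time 12≤20).
D2: not dominated (best unit cost).
D3: not dominated.
D4: dominated by D2 (capacity 508≥501, unit cost 21≤45, lead time 12≤30).
D5: not dominated (best capacity).
D6: dominated by D2 (capacity 508≥280, unit cost 21≤49, lead time 12≤19).
D7: not dominated (best lead time).
D8: not dominated.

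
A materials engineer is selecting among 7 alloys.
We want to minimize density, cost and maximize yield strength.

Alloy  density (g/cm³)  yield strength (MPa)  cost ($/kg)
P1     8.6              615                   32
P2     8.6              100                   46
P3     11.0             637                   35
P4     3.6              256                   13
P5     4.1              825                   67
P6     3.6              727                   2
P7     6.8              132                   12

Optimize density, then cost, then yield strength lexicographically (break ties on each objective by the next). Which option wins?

First minimize density: best is 3.6, kept {P4, P6}.
Then minimize cost: best is 2, kept {P6}.

P6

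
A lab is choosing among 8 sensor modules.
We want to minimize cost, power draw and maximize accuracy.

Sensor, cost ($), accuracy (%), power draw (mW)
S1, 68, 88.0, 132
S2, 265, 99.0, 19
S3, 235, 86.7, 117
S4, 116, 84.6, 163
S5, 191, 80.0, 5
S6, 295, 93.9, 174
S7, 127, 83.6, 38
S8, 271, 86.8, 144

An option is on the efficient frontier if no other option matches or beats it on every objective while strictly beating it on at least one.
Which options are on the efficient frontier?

S1: not dominated (best cost).
S2: not dominated (best accuracy).
S3: not dominated.
S4: dominated by S1 (cost 68≤116, accuracy 88.0≥84.6, power draw 132≤163).
S5: not dominated (best power draw).
S6: dominated by S2 (cost 265≤295, accuracy 99.0≥93.9, power draw 19≤174).
S7: not dominated.
S8: dominated by S1 (cost 68≤271, accuracy 88.0≥86.8, power draw 132≤144).

S1, S2, S3, S5, S7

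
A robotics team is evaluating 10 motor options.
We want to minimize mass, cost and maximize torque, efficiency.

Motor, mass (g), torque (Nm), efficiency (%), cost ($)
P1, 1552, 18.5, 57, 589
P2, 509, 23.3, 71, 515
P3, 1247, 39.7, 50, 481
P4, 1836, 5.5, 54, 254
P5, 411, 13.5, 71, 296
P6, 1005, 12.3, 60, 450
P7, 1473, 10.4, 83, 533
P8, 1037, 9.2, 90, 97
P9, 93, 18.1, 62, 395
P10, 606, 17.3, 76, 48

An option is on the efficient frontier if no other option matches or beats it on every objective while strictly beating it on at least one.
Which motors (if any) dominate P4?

P8, P10

P8: mass 1037≤1836, torque 9.2≥5.5, efficiency 90≥54, cost 97≤254 — dominates P4.
P10: mass 606≤1836, torque 17.3≥5.5, efficiency 76≥54, cost 48≤254 — dominates P4.
Others (P1, P2, P3, P5, P6, P7, P9) are each worse than P4 on at least one objective.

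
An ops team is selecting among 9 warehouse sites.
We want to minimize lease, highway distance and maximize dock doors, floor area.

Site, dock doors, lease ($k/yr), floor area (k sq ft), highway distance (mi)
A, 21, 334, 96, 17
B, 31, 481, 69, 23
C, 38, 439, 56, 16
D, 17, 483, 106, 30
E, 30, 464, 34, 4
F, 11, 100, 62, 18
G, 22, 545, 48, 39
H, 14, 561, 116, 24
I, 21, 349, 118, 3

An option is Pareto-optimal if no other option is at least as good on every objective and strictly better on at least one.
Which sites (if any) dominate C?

A: worse on dock doors (21 vs 38).
B: worse on dock doors (31 vs 38).
D: worse on dock doors (17 vs 38).
E: worse on dock doors (30 vs 38).
F: worse on dock doors (11 vs 38).
G: worse on dock doors (22 vs 38).
H: worse on dock doors (14 vs 38).
I: worse on dock doors (21 vs 38).
No option dominates C.

none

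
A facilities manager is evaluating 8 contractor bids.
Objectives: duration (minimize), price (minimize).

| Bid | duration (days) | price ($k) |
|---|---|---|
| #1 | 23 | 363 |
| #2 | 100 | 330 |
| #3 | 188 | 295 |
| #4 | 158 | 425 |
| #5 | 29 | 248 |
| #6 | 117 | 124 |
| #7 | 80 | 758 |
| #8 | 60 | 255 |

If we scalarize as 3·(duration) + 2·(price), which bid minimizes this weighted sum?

#1: 3·23 + 2·363 = 795
#2: 3·100 + 2·330 = 960
#3: 3·188 + 2·295 = 1154
#4: 3·158 + 2·425 = 1324
#5: 3·29 + 2·248 = 583
#6: 3·117 + 2·124 = 599
#7: 3·80 + 2·758 = 1756
#8: 3·60 + 2·255 = 690
Lowest: #5 at 583.

#5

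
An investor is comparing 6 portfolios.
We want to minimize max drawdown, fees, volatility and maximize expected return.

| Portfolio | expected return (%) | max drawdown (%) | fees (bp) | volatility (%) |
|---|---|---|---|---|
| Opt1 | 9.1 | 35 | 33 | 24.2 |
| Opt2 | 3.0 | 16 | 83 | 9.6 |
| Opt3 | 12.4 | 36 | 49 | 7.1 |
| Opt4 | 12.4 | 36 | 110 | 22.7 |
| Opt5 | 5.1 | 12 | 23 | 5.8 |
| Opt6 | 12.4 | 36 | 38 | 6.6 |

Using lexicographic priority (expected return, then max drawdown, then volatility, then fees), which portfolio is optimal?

Opt6

First maximize expected return: best is 12.4, kept {Opt3, Opt4, Opt6}.
Then minimize max drawdown: best is 36, kept {Opt3, Opt4, Opt6}.
Then minimize volatility: best is 6.6, kept {Opt6}.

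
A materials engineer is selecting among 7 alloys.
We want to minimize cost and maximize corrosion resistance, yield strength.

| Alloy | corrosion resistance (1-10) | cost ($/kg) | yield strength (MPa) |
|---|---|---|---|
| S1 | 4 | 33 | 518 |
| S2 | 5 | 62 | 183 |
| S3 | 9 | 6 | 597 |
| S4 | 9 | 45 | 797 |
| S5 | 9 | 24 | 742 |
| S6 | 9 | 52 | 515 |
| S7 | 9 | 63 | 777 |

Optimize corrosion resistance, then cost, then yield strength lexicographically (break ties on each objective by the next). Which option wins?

S3

First maximize corrosion resistance: best is 9, kept {S3, S4, S5, S6, S7}.
Then minimize cost: best is 6, kept {S3}.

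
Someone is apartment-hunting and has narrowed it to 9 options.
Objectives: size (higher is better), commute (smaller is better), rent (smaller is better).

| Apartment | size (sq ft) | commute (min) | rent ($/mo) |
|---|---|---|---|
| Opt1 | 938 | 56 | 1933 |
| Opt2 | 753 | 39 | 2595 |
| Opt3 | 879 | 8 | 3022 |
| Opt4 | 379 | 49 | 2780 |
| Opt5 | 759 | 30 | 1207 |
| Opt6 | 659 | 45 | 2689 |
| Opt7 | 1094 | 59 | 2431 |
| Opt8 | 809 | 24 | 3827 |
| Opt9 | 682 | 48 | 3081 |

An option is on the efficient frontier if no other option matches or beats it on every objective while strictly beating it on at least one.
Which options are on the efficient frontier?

Opt1: not dominated.
Opt2: dominated by Opt5 (size 759≥753, commute 30≤39, rent 1207≤2595).
Opt3: not dominated (best commute).
Opt4: dominated by Opt2 (size 753≥379, commute 39≤49, rent 2595≤2780).
Opt5: not dominated (best rent).
Opt6: dominated by Opt2 (size 753≥659, commute 39≤45, rent 2595≤2689).
Opt7: not dominated (best size).
Opt8: dominated by Opt3 (size 879≥809, commute 8≤24, rent 3022≤3827).
Opt9: dominated by Opt2 (size 753≥682, commute 39≤48, rent 2595≤3081).

Opt1, Opt3, Opt5, Opt7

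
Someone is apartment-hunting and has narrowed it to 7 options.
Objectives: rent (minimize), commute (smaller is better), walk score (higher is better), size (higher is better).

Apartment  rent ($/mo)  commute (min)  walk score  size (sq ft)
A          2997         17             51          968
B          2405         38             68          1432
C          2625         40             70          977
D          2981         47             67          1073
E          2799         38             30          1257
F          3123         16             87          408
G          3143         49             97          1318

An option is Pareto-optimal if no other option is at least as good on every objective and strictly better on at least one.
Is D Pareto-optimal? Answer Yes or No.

No

B vs D: rent 2405≤2981, commute 38≤47, walk score 68≥67, size 1432≥1073 — B is at least as good on every objective and strictly better on at least one, so B dominates D.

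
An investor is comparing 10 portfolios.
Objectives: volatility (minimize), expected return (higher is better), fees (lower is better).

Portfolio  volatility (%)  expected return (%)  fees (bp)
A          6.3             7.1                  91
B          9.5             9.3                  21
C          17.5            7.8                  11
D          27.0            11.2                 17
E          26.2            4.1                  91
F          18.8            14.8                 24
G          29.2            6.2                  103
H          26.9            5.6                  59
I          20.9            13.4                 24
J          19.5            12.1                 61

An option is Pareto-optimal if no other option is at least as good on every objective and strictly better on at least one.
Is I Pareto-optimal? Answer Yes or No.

F vs I: volatility 18.8≤20.9, expected return 14.8≥13.4, fees 24≤24 — F is at least as good on every objective and strictly better on at least one, so F dominates I.

No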